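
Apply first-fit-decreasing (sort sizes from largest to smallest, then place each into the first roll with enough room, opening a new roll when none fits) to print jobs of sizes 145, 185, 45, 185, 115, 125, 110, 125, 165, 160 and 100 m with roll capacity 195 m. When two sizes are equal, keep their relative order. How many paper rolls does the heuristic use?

10

Sorted descending: 185, 185, 165, 160, 145, 125, 125, 115, 110, 100, 45.
  185 → roll 1 (new)  [load 185/195]
  185 → roll 2 (new)  [load 185/195]
  165 → roll 3 (new)  [load 165/195]
  160 → roll 4 (new)  [load 160/195]
  145 → roll 5 (new)  [load 145/195]
  125 → roll 6 (new)  [load 125/195]
  125 → roll 7 (new)  [load 125/195]
  115 → roll 8 (new)  [load 115/195]
  110 → roll 9 (new)  [load 110/195]
  100 → roll 10 (new)  [load 100/195]
  45 → roll 5  [load 190/195]
10 paper rolls opened.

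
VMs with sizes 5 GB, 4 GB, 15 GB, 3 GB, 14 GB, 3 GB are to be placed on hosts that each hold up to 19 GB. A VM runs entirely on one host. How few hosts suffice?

3

Total = 15 + 14 + 5 + 4 + 3 + 3 = 44 GB.
Lower bound: ⌈44/19⌉ = 3 hosts.
A packing using 3 hosts:
  host 1: 15 + 4 = 19
  host 2: 14 + 5 = 19
  host 3: 3 + 3 = 6
This matches the lower bound, so 3 is optimal.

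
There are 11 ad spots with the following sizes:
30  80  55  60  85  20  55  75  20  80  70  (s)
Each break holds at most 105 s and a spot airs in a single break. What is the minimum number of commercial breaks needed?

Total = 85 + 80 + 80 + 75 + 70 + 60 + 55 + 55 + 30 + 20 + 20 = 630 s.
Lower bound: ⌈630/105⌉ = 6 commercial breaks.
Also, 8 ad spots each exceed 105/2 s, and no two of those can share a break, so at least 8 commercial breaks are needed.
A packing using 8 commercial breaks:
  break 1: 85 + 20 = 105
  break 2: 80 + 20 = 100
  break 3: 80 = 80
  break 4: 75 + 30 = 105
  break 5: 70 = 70
  break 6: 60 = 60
  break 7: 55 = 55
  break 8: 55 = 55
This matches the lower bound, so 8 is optimal.

8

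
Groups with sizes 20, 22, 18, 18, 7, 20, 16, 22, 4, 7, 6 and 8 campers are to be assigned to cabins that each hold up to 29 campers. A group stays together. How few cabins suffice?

Total = 22 + 22 + 20 + 20 + 18 + 18 + 16 + 8 + 7 + 7 + 6 + 4 = 168 campers.
Lower bound: ⌈168/29⌉ = 6 cabins.
Also, 7 groups each exceed 29/2 campers, and no two of those can share a cabin, so at least 7 cabins are needed.
A packing using 7 cabins:
  cabin 1: 22 + 7 = 29
  cabin 2: 22 + 7 = 29
  cabin 3: 20 + 8 = 28
  cabin 4: 20 + 6 = 26
  cabin 5: 18 + 4 = 22
  cabin 6: 18 = 18
  cabin 7: 16 = 16
This matches the lower bound, so 7 is optimal.

7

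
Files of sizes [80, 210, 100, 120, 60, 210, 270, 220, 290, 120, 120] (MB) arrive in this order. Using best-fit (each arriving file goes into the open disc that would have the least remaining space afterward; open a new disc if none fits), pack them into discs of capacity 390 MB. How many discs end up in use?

  80 → disc 1 (new)  [load 80/390]
  210 → disc 1  [load 290/390]
  100 → disc 1  [load 390/390]
  120 → disc 2 (new)  [load 120/390]
  60 → disc 2  [load 180/390]
  210 → disc 2  [load 390/390]
  270 → disc 3 (new)  [load 270/390]
  220 → disc 4 (new)  [load 220/390]
  290 → disc 5 (new)  [load 290/390]
  120 → disc 3  [load 390/390]
  120 → disc 4  [load 340/390]
5 discs opened.

5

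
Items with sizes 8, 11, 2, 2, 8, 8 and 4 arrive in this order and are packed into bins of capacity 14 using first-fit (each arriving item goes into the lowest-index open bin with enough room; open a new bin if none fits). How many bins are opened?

  8 → bin 1 (new)  [load 8/14]
  11 → bin 2 (new)  [load 11/14]
  2 → bin 1  [load 10/14]
  2 → bin 1  [load 12/14]
  8 → bin 3 (new)  [load 8/14]
  8 → bin 4 (new)  [load 8/14]
  4 → bin 3  [load 12/14]
4 bins opened.

4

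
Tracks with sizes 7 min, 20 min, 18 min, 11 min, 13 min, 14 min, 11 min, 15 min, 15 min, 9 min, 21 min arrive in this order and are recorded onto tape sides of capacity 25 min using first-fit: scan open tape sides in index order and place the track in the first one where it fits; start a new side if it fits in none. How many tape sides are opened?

7

  7 → side 1 (new)  [load 7/25]
  20 → side 2 (new)  [load 20/25]
  18 → side 1  [load 25/25]
  11 → side 3 (new)  [load 11/25]
  13 → side 3  [load 24/25]
  14 → side 4 (new)  [load 14/25]
  11 → side 4  [load 25/25]
  15 → side 5 (new)  [load 15/25]
  15 → side 6 (new)  [load 15/25]
  9 → side 5  [load 24/25]
  21 → side 7 (new)  [load 21/25]
7 tape sides opened.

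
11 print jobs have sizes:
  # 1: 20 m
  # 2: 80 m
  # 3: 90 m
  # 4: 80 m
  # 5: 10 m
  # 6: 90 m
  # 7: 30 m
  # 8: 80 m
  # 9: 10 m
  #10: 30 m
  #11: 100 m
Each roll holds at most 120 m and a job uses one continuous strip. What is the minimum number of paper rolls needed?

6

Total = 100 + 90 + 90 + 80 + 80 + 80 + 30 + 30 + 20 + 10 + 10 = 620 m.
Lower bound: ⌈620/120⌉ = 6 paper rolls.
A packing using 6 paper rolls:
  roll 1: 100 + 20 = 120
  roll 2: 90 + 30 = 120
  roll 3: 90 + 30 = 120
  roll 4: 80 + 10 + 10 = 100
  roll 5: 80 = 80
  roll 6: 80 = 80
This matches the lower bound, so 6 is optimal.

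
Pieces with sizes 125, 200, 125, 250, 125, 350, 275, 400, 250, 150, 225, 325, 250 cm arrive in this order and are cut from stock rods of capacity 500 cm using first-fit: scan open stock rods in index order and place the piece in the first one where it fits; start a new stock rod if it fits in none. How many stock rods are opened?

  125 → stock rod 1 (new)  [load 125/500]
  200 → stock rod 1  [load 325/500]
  125 → stock rod 1  [load 450/500]
  250 → stock rod 2 (new)  [load 250/500]
  125 → stock rod 2  [load 375/500]
  350 → stock rod 3 (new)  [load 350/500]
  275 → stock rod 4 (new)  [load 275/500]
  400 → stock rod 5 (new)  [load 400/500]
  250 → stock rod 6 (new)  [load 250/500]
  150 → stock rod 3  [load 500/500]
  225 → stock rod 4  [load 500/500]
  325 → stock rod 7 (new)  [load 325/500]
  250 → stock rod 6  [load 500/500]
7 stock rods opened.

7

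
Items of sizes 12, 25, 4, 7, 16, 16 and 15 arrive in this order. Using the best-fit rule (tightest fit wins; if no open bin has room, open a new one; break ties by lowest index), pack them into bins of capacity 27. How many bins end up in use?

5

  12 → bin 1 (new)  [load 12/27]
  25 → bin 2 (new)  [load 25/27]
  4 → bin 1  [load 16/27]
  7 → bin 1  [load 23/27]
  16 → bin 3 (new)  [load 16/27]
  16 → bin 4 (new)  [load 16/27]
  15 → bin 5 (new)  [load 15/27]
5 bins opened.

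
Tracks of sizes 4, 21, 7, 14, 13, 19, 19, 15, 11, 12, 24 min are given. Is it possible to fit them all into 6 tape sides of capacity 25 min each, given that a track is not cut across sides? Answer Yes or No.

No

Total = 159 min; ⌈159/25⌉ = 7.
At least 7 tape sides are required, but only 6 are allowed.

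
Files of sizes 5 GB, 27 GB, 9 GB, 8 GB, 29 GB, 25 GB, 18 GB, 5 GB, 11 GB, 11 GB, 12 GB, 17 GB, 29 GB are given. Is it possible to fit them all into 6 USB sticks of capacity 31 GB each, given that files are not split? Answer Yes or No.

Total = 206 GB; ⌈206/31⌉ = 7.
At least 7 USB sticks are required, but only 6 are allowed.

No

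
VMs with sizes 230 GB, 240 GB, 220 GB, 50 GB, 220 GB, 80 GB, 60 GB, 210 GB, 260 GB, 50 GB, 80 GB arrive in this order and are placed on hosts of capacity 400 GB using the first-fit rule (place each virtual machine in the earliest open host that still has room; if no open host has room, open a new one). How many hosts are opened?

6

  230 → host 1 (new)  [load 230/400]
  240 → host 2 (new)  [load 240/400]
  220 → host 3 (new)  [load 220/400]
  50 → host 1  [load 280/400]
  220 → host 4 (new)  [load 220/400]
  80 → host 1  [load 360/400]
  60 → host 2  [load 300/400]
  210 → host 5 (new)  [load 210/400]
  260 → host 6 (new)  [load 260/400]
  50 → host 2  [load 350/400]
  80 → host 3  [load 300/400]
6 hosts opened.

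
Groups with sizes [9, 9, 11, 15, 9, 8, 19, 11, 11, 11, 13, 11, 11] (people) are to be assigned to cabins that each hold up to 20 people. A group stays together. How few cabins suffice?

Total = 19 + 15 + 13 + 11 + 11 + 11 + 11 + 11 + 11 + 9 + 9 + 9 + 8 = 148 people.
Lower bound: ⌈148/20⌉ = 8 cabins.
Also, 9 groups each exceed 10 people, and no two of those can share a cabin, so at least 9 cabins are needed.
A packing using 9 cabins:
  cabin 1: 19 = 19
  cabin 2: 15 = 15
  cabin 3: 13 = 13
  cabin 4: 11 + 9 = 20
  cabin 5: 11 + 9 = 20
  cabin 6: 11 + 9 = 20
  cabin 7: 11 + 8 = 19
  cabin 8: 11 = 11
  cabin 9: 11 = 11
This matches the lower bound, so 9 is optimal.

9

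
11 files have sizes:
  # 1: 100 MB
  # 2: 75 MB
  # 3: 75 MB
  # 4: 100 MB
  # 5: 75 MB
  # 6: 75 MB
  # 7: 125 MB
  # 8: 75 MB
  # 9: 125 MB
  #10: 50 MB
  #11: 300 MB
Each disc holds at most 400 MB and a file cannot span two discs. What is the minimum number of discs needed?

Total = 300 + 125 + 125 + 100 + 100 + 75 + 75 + 75 + 75 + 75 + 50 = 1175 MB.
Lower bound: ⌈1175/400⌉ = 3 discs.
A packing using 3 discs:
  disc 1: 300 + 100 = 400
  disc 2: 125 + 125 + 100 + 50 = 400
  disc 3: 75 + 75 + 75 + 75 + 75 = 375
This matches the lower bound, so 3 is optimal.

3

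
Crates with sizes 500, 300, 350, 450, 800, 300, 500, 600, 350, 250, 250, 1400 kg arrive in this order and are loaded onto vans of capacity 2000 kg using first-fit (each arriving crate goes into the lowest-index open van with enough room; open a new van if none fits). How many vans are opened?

  500 → van 1 (new)  [load 500/2000]
  300 → van 1  [load 800/2000]
  350 → van 1  [load 1150/2000]
  450 → van 1  [load 1600/2000]
  800 → van 2 (new)  [load 800/2000]
  300 → van 1  [load 1900/2000]
  500 → van 2  [load 1300/2000]
  600 → van 2  [load 1900/2000]
  350 → van 3 (new)  [load 350/2000]
  250 → van 3  [load 600/2000]
  250 → van 3  [load 850/2000]
  1400 → van 4 (new)  [load 1400/2000]
4 vans opened.

4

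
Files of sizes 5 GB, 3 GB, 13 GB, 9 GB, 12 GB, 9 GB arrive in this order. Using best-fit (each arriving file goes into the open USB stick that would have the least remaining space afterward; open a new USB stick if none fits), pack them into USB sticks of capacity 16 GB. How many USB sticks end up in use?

5

  5 → USB stick 1 (new)  [load 5/16]
  3 → USB stick 1  [load 8/16]
  13 → USB stick 2 (new)  [load 13/16]
  9 → USB stick 3 (new)  [load 9/16]
  12 → USB stick 4 (new)  [load 12/16]
  9 → USB stick 5 (new)  [load 9/16]
5 USB sticks opened.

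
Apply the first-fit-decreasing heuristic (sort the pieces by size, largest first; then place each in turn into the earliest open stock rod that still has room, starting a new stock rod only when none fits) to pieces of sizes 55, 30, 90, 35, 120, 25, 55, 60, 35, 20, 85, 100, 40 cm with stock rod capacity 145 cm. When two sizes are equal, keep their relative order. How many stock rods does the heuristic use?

Sorted descending: 120, 100, 90, 85, 60, 55, 55, 40, 35, 35, 30, 25, 20.
  120 → stock rod 1 (new)  [load 120/145]
  100 → stock rod 2 (new)  [load 100/145]
  90 → stock rod 3 (new)  [load 90/145]
  85 → stock rod 4 (new)  [load 85/145]
  60 → stock rod 4  [load 145/145]
  55 → stock rod 3  [load 145/145]
  55 → stock rod 5 (new)  [load 55/145]
  40 → stock rod 2  [load 140/145]
  35 → stock rod 5  [load 90/145]
  35 → stock rod 5  [load 125/145]
  30 → stock rod 6 (new)  [load 30/145]
  25 → stock rod 1  [load 145/145]
  20 → stock rod 5  [load 145/145]
6 stock rods opened.

6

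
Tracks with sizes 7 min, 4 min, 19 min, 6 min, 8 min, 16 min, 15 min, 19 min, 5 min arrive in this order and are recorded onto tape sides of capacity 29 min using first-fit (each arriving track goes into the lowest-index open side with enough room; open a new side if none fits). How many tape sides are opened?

  7 → side 1 (new)  [load 7/29]
  4 → side 1  [load 11/29]
  19 → side 2 (new)  [load 19/29]
  6 → side 1  [load 17/29]
  8 → side 1  [load 25/29]
  16 → side 3 (new)  [load 16/29]
  15 → side 4 (new)  [load 15/29]
  19 → side 5 (new)  [load 19/29]
  5 → side 2  [load 24/29]
5 tape sides opened.

5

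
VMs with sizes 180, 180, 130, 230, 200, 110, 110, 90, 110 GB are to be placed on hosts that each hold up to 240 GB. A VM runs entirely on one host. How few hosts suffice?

7

Total = 230 + 200 + 180 + 180 + 130 + 110 + 110 + 110 + 90 = 1340 GB.
Lower bound: ⌈1340/240⌉ = 6 hosts.
A packing using 7 hosts:
  host 1: 230 = 230
  host 2: 200 = 200
  host 3: 180 = 180
  host 4: 180 = 180
  host 5: 130 + 110 = 240
  host 6: 110 + 110 = 220
  host 7: 90 = 90
No arrangement into 6 hosts stays within capacity, so 7 is optimal.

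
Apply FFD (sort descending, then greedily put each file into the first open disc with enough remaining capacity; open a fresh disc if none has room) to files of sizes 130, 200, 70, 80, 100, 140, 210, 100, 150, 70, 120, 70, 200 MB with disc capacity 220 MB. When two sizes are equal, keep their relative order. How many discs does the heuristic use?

8

Sorted descending: 210, 200, 200, 150, 140, 130, 120, 100, 100, 80, 70, 70, 70.
  210 → disc 1 (new)  [load 210/220]
  200 → disc 2 (new)  [load 200/220]
  200 → disc 3 (new)  [load 200/220]
  150 → disc 4 (new)  [load 150/220]
  140 → disc 5 (new)  [load 140/220]
  130 → disc 6 (new)  [load 130/220]
  120 → disc 7 (new)  [load 120/220]
  100 → disc 7  [load 220/220]
  100 → disc 8 (new)  [load 100/220]
  80 → disc 5  [load 220/220]
  70 → disc 4  [load 220/220]
  70 → disc 6  [load 200/220]
  70 → disc 8  [load 170/220]
8 discs opened.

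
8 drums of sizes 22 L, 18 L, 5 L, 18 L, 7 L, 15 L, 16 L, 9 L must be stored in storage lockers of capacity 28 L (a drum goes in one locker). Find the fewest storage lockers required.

Total = 22 + 18 + 18 + 16 + 15 + 9 + 7 + 5 = 110 L.
Lower bound: ⌈110/28⌉ = 4 storage lockers.
Also, 5 drums each exceed 14 L, and no two of those can share a locker, so at least 5 storage lockers are needed.
A packing using 5 storage lockers:
  locker 1: 22 + 5 = 27
  locker 2: 18 + 9 = 27
  locker 3: 18 + 7 = 25
  locker 4: 16 = 16
  locker 5: 15 = 15
This matches the lower bound, so 5 is optimal.

5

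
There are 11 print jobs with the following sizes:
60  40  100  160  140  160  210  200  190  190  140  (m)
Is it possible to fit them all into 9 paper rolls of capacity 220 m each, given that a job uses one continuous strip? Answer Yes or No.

A valid assignment using 9 paper rolls:
  roll 1: 210 = 210
  roll 2: 200 = 200
  roll 3: 190 = 190
  roll 4: 190 = 190
  roll 5: 160 + 60 = 220
  roll 6: 160 + 40 = 200
  roll 7: 140 = 140
  roll 8: 140 = 140
  roll 9: 100 = 100
Every load is within 220 m, so 9 paper rolls suffice.

Yes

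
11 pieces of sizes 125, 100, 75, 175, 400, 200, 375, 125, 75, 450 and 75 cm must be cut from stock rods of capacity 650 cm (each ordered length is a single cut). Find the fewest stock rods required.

Total = 450 + 400 + 375 + 200 + 175 + 125 + 125 + 100 + 75 + 75 + 75 = 2175 cm.
Lower bound: ⌈2175/650⌉ = 4 stock rods.
A packing using 4 stock rods:
  stock rod 1: 450 + 200 = 650
  stock rod 2: 400 + 175 + 75 = 650
  stock rod 3: 375 + 125 + 125 = 625
  stock rod 4: 100 + 75 + 75 = 250
This matches the lower bound, so 4 is optimal.

4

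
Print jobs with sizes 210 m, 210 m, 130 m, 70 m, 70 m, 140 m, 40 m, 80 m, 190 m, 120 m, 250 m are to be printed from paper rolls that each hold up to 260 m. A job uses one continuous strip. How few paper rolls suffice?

Total = 250 + 210 + 210 + 190 + 140 + 130 + 120 + 80 + 70 + 70 + 40 = 1510 m.
Lower bound: ⌈1510/260⌉ = 6 paper rolls.
A packing using 7 paper rolls:
  roll 1: 250 = 250
  roll 2: 210 + 40 = 250
  roll 3: 210 = 210
  roll 4: 190 + 70 = 260
  roll 5: 140 + 120 = 260
  roll 6: 130 + 80 = 210
  roll 7: 70 = 70
No arrangement into 6 paper rolls stays within capacity, so 7 is optimal.

7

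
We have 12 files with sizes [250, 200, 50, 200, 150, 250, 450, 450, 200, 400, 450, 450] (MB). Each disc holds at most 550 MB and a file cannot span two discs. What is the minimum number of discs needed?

8

Total = 450 + 450 + 450 + 450 + 400 + 250 + 250 + 200 + 200 + 200 + 150 + 50 = 3500 MB.
Lower bound: ⌈3500/550⌉ = 7 discs.
A packing using 8 discs:
  disc 1: 450 + 50 = 500
  disc 2: 450 = 450
  disc 3: 450 = 450
  disc 4: 450 = 450
  disc 5: 400 + 150 = 550
  disc 6: 250 + 250 = 500
  disc 7: 200 + 200 = 400
  disc 8: 200 = 200
No arrangement into 7 discs stays within capacity, so 8 is optimal.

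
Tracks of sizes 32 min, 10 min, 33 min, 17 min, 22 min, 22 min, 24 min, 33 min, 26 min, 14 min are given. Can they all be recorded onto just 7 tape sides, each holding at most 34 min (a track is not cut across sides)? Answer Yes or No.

No

Total = 233 min; ⌈233/34⌉ = 7.
The bound of 7 does not rule out 7, but exhaustive search shows no assignment into 7 tape sides of capacity 34 min exists — the minimum is 8.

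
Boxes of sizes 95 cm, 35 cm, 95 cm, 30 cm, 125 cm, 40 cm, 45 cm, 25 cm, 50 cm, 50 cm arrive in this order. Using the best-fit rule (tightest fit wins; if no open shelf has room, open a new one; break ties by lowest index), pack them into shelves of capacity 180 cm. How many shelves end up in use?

4

  95 → shelf 1 (new)  [load 95/180]
  35 → shelf 1  [load 130/180]
  95 → shelf 2 (new)  [load 95/180]
  30 → shelf 1  [load 160/180]
  125 → shelf 3 (new)  [load 125/180]
  40 → shelf 3  [load 165/180]
  45 → shelf 2  [load 140/180]
  25 → shelf 2  [load 165/180]
  50 → shelf 4 (new)  [load 50/180]
  50 → shelf 4  [load 100/180]
4 shelves opened.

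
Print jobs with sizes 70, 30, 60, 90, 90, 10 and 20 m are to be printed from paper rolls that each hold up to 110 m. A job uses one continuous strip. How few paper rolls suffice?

4

Total = 90 + 90 + 70 + 60 + 30 + 20 + 10 = 370 m.
Lower bound: ⌈370/110⌉ = 4 paper rolls.
A packing using 4 paper rolls:
  roll 1: 90 + 20 = 110
  roll 2: 90 + 10 = 100
  roll 3: 70 + 30 = 100
  roll 4: 60 = 60
This matches the lower bound, so 4 is optimal.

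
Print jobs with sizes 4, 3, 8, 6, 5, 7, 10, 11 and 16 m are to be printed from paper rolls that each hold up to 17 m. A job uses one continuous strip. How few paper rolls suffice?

5

Total = 16 + 11 + 10 + 8 + 7 + 6 + 5 + 4 + 3 = 70 m.
Lower bound: ⌈70/17⌉ = 5 paper rolls.
A packing using 5 paper rolls:
  roll 1: 16 = 16
  roll 2: 11 + 6 = 17
  roll 3: 10 + 7 = 17
  roll 4: 8 + 5 + 4 = 17
  roll 5: 3 = 3
This matches the lower bound, so 5 is optimal.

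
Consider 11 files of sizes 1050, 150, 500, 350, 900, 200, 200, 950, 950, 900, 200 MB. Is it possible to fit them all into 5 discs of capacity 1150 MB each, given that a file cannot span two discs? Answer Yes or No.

No

Total = 6350 MB; ⌈6350/1150⌉ = 6.
At least 6 discs are required, but only 5 are allowed.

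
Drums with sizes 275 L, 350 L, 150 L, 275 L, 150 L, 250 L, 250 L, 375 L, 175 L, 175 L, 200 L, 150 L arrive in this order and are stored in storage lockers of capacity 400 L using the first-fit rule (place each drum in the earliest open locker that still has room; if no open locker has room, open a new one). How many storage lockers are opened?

9

  275 → locker 1 (new)  [load 275/400]
  350 → locker 2 (new)  [load 350/400]
  150 → locker 3 (new)  [load 150/400]
  275 → locker 4 (new)  [load 275/400]
  150 → locker 3  [load 300/400]
  250 → locker 5 (new)  [load 250/400]
  250 → locker 6 (new)  [load 250/400]
  375 → locker 7 (new)  [load 375/400]
  175 → locker 8 (new)  [load 175/400]
  175 → locker 8  [load 350/400]
  200 → locker 9 (new)  [load 200/400]
  150 → locker 5  [load 400/400]
9 storage lockers opened.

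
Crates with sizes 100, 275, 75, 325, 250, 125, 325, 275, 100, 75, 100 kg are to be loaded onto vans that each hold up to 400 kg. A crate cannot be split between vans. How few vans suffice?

6

Total = 325 + 325 + 275 + 275 + 250 + 125 + 100 + 100 + 100 + 75 + 75 = 2025 kg.
Lower bound: ⌈2025/400⌉ = 6 vans.
A packing using 6 vans:
  van 1: 325 + 75 = 400
  van 2: 325 + 75 = 400
  van 3: 275 + 125 = 400
  van 4: 275 + 100 = 375
  van 5: 250 + 100 = 350
  van 6: 100 = 100
This matches the lower bound, so 6 is optimal.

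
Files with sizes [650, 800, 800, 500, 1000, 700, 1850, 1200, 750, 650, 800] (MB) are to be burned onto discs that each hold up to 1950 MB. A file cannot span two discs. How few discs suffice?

6

Total = 1850 + 1200 + 1000 + 800 + 800 + 800 + 750 + 700 + 650 + 650 + 500 = 9700 MB.
Lower bound: ⌈9700/1950⌉ = 5 discs.
A packing using 6 discs:
  disc 1: 1850 = 1850
  disc 2: 1200 + 750 = 1950
  disc 3: 1000 + 800 = 1800
  disc 4: 800 + 800 = 1600
  disc 5: 700 + 650 + 500 = 1850
  disc 6: 650 = 650
No arrangement into 5 discs stays within capacity, so 6 is optimal.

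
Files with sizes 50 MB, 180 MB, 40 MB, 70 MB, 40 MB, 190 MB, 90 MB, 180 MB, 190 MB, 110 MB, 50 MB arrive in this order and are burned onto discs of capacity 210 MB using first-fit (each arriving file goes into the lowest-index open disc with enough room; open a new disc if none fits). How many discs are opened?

7

  50 → disc 1 (new)  [load 50/210]
  180 → disc 2 (new)  [load 180/210]
  40 → disc 1  [load 90/210]
  70 → disc 1  [load 160/210]
  40 → disc 1  [load 200/210]
  190 → disc 3 (new)  [load 190/210]
  90 → disc 4 (new)  [load 90/210]
  180 → disc 5 (new)  [load 180/210]
  190 → disc 6 (new)  [load 190/210]
  110 → disc 4  [load 200/210]
  50 → disc 7 (new)  [load 50/210]
7 discs opened.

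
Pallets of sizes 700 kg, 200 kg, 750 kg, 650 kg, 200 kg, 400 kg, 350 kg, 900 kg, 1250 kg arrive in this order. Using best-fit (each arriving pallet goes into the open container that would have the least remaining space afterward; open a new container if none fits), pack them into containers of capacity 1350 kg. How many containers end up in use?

  700 → container 1 (new)  [load 700/1350]
  200 → container 1  [load 900/1350]
  750 → container 2 (new)  [load 750/1350]
  650 → container 3 (new)  [load 650/1350]
  200 → container 1  [load 1100/1350]
  400 → container 2  [load 1150/1350]
  350 → container 3  [load 1000/1350]
  900 → container 4 (new)  [load 900/1350]
  1250 → container 5 (new)  [load 1250/1350]
5 containers opened.

5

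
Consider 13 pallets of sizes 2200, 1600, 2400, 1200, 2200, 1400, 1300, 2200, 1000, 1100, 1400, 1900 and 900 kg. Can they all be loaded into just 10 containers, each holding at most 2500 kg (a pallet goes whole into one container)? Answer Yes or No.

Yes

A valid assignment using 9 containers:
  container 1: 2400 = 2400
  container 2: 2200 = 2200
  container 3: 2200 = 2200
  container 4: 2200 = 2200
  container 5: 1900 = 1900
  container 6: 1600 + 900 = 2500
  container 7: 1400 + 1100 = 2500
  container 8: 1400 + 1000 = 2400
  container 9: 1300 + 1200 = 2500
That uses only 9 ≤ 10, so 10 containers are enough.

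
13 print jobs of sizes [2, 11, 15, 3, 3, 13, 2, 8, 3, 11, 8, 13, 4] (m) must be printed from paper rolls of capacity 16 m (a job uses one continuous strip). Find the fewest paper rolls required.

7

Total = 15 + 13 + 13 + 11 + 11 + 8 + 8 + 4 + 3 + 3 + 3 + 2 + 2 = 96 m.
Lower bound: ⌈96/16⌉ = 6 paper rolls.
A packing using 7 paper rolls:
  roll 1: 15 = 15
  roll 2: 13 + 3 = 16
  roll 3: 13 + 3 = 16
  roll 4: 11 + 4 = 15
  roll 5: 11 + 3 + 2 = 16
  roll 6: 8 + 8 = 16
  roll 7: 2 = 2
No arrangement into 6 paper rolls stays within capacity, so 7 is optimal.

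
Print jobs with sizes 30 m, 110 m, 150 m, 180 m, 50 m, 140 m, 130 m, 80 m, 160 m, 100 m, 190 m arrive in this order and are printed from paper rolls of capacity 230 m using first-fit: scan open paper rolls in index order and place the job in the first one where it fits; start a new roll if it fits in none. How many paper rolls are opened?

7

  30 → roll 1 (new)  [load 30/230]
  110 → roll 1  [load 140/230]
  150 → roll 2 (new)  [load 150/230]
  180 → roll 3 (new)  [load 180/230]
  50 → roll 1  [load 190/230]
  140 → roll 4 (new)  [load 140/230]
  130 → roll 5 (new)  [load 130/230]
  80 → roll 2  [load 230/230]
  160 → roll 6 (new)  [load 160/230]
  100 → roll 5  [load 230/230]
  190 → roll 7 (new)  [load 190/230]
7 paper rolls opened.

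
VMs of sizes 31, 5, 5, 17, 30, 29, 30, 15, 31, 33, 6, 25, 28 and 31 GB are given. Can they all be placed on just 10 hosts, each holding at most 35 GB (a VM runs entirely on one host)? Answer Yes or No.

A valid assignment using 10 hosts:
  host 1: 33 = 33
  host 2: 31 = 31
  host 3: 31 = 31
  host 4: 31 = 31
  host 5: 30 + 5 = 35
  host 6: 30 + 5 = 35
  host 7: 29 + 6 = 35
  host 8: 28 = 28
  host 9: 25 = 25
  host 10: 17 + 15 = 32
Every load is within 35 GB, so 10 hosts suffice.

Yes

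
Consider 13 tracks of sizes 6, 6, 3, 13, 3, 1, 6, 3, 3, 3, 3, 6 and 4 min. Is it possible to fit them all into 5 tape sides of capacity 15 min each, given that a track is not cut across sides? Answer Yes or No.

A valid assignment using 5 tape sides:
  side 1: 13 + 1 = 14
  side 2: 6 + 6 + 3 = 15
  side 3: 6 + 6 + 3 = 15
  side 4: 4 + 3 + 3 + 3 = 13
  side 5: 3 = 3
Every load is within 15 min, so 5 tape sides suffice.

Yes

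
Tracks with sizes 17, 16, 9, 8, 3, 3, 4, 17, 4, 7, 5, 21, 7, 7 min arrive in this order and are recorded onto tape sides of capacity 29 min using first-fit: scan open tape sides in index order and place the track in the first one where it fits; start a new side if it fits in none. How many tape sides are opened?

5

  17 → side 1 (new)  [load 17/29]
  16 → side 2 (new)  [load 16/29]
  9 → side 1  [load 26/29]
  8 → side 2  [load 24/29]
  3 → side 1  [load 29/29]
  3 → side 2  [load 27/29]
  4 → side 3 (new)  [load 4/29]
  17 → side 3  [load 21/29]
  4 → side 3  [load 25/29]
  7 → side 4 (new)  [load 7/29]
  5 → side 4  [load 12/29]
  21 → side 5 (new)  [load 21/29]
  7 → side 4  [load 19/29]
  7 → side 4  [load 26/29]
5 tape sides opened.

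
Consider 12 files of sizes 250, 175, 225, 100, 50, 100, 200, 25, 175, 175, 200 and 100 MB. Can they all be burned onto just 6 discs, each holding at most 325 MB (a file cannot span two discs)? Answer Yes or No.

No

Total = 1775 MB; ⌈1775/325⌉ = 6.
7 files each exceed half the capacity and cannot share a disc, forcing at least 7 discs.
At least 7 discs are required, but only 6 are allowed.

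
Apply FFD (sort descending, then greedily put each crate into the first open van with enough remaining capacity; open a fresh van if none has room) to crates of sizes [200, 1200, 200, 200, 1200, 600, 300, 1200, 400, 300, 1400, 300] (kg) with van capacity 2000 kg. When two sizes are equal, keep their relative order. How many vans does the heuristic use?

4

Sorted descending: 1400, 1200, 1200, 1200, 600, 400, 300, 300, 300, 200, 200, 200.
  1400 → van 1 (new)  [load 1400/2000]
  1200 → van 2 (new)  [load 1200/2000]
  1200 → van 3 (new)  [load 1200/2000]
  1200 → van 4 (new)  [load 1200/2000]
  600 → van 1  [load 2000/2000]
  400 → van 2  [load 1600/2000]
  300 → van 2  [load 1900/2000]
  300 → van 3  [load 1500/2000]
  300 → van 3  [load 1800/2000]
  200 → van 3  [load 2000/2000]
  200 → van 4  [load 1400/2000]
  200 → van 4  [load 1600/2000]
4 vans opened.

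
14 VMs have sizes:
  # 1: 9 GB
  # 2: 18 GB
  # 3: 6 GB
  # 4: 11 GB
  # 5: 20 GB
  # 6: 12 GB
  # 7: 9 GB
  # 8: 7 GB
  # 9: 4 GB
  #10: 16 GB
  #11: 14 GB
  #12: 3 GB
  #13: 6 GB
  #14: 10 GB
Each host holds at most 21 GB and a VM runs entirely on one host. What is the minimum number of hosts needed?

Total = 20 + 18 + 16 + 14 + 12 + 11 + 10 + 9 + 9 + 7 + 6 + 6 + 4 + 3 = 145 GB.
Lower bound: ⌈145/21⌉ = 7 hosts.
A packing using 7 hosts:
  host 1: 20 = 20
  host 2: 18 + 3 = 21
  host 3: 16 + 4 = 20
  host 4: 14 + 7 = 21
  host 5: 12 + 9 = 21
  host 6: 11 + 10 = 21
  host 7: 9 + 6 + 6 = 21
This matches the lower bound, so 7 is optimal.

7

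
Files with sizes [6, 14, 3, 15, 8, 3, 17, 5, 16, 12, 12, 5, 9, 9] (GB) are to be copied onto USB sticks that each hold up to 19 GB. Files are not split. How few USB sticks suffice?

Total = 17 + 16 + 15 + 14 + 12 + 12 + 9 + 9 + 8 + 6 + 5 + 5 + 3 + 3 = 134 GB.
Lower bound: ⌈134/19⌉ = 8 USB sticks.
A packing using 8 USB sticks:
  USB stick 1: 17 = 17
  USB stick 2: 16 + 3 = 19
  USB stick 3: 15 + 3 = 18
  USB stick 4: 14 + 5 = 19
  USB stick 5: 12 + 6 = 18
  USB stick 6: 12 + 5 = 17
  USB stick 7: 9 + 9 = 18
  USB stick 8: 8 = 8
This matches the lower bound, so 8 is optimal.

8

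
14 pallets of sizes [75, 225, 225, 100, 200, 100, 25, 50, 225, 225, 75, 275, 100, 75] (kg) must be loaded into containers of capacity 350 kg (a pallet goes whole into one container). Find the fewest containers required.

6

Total = 275 + 225 + 225 + 225 + 225 + 200 + 100 + 100 + 100 + 75 + 75 + 75 + 50 + 25 = 1975 kg.
Lower bound: ⌈1975/350⌉ = 6 containers.
A packing using 6 containers:
  container 1: 275 + 75 = 350
  container 2: 225 + 100 + 25 = 350
  container 3: 225 + 100 = 325
  container 4: 225 + 100 = 325
  container 5: 225 + 75 + 50 = 350
  container 6: 200 + 75 = 275
This matches the lower bound, so 6 is optimal.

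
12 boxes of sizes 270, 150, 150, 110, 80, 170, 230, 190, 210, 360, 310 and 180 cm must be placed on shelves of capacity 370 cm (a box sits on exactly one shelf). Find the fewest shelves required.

7

Total = 360 + 310 + 270 + 230 + 210 + 190 + 180 + 170 + 150 + 150 + 110 + 80 = 2410 cm.
Lower bound: ⌈2410/370⌉ = 7 shelves.
A packing using 7 shelves:
  shelf 1: 360 = 360
  shelf 2: 310 = 310
  shelf 3: 270 + 80 = 350
  shelf 4: 230 + 110 = 340
  shelf 5: 210 + 150 = 360
  shelf 6: 190 + 180 = 370
  shelf 7: 170 + 150 = 320
This matches the lower bound, so 7 is optimal.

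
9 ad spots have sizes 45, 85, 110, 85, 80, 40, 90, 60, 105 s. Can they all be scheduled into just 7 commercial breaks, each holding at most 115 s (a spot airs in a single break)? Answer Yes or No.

Total = 700 s; ⌈700/115⌉ = 7.
The bound of 7 does not rule out 7, but exhaustive search shows no assignment into 7 commercial breaks of capacity 115 s exists — the minimum is 8.

No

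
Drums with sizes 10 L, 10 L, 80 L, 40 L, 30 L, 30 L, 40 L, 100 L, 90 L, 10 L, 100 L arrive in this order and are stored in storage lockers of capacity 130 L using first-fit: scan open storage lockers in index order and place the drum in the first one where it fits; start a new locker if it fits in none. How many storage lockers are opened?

  10 → locker 1 (new)  [load 10/130]
  10 → locker 1  [load 20/130]
  80 → locker 1  [load 100/130]
  40 → locker 2 (new)  [load 40/130]
  30 → locker 1  [load 130/130]
  30 → locker 2  [load 70/130]
  40 → locker 2  [load 110/130]
  100 → locker 3 (new)  [load 100/130]
  90 → locker 4 (new)  [load 90/130]
  10 → locker 2  [load 120/130]
  100 → locker 5 (new)  [load 100/130]
5 storage lockers opened.

5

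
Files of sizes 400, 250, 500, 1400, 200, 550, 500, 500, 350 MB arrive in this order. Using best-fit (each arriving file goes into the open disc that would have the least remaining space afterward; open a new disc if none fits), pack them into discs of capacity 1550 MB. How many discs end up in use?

4

  400 → disc 1 (new)  [load 400/1550]
  250 → disc 1  [load 650/1550]
  500 → disc 1  [load 1150/1550]
  1400 → disc 2 (new)  [load 1400/1550]
  200 → disc 1  [load 1350/1550]
  550 → disc 3 (new)  [load 550/1550]
  500 → disc 3  [load 1050/1550]
  500 → disc 3  [load 1550/1550]
  350 → disc 4 (new)  [load 350/1550]
4 discs opened.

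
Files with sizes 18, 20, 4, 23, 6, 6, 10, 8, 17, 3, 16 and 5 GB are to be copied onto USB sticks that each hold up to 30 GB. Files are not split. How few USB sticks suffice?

5

Total = 23 + 20 + 18 + 17 + 16 + 10 + 8 + 6 + 6 + 5 + 4 + 3 = 136 GB.
Lower bound: ⌈136/30⌉ = 5 USB sticks.
A packing using 5 USB sticks:
  USB stick 1: 23 + 6 = 29
  USB stick 2: 20 + 10 = 30
  USB stick 3: 18 + 8 + 4 = 30
  USB stick 4: 17 + 6 + 5 = 28
  USB stick 5: 16 + 3 = 19
This matches the lower bound, so 5 is optimal.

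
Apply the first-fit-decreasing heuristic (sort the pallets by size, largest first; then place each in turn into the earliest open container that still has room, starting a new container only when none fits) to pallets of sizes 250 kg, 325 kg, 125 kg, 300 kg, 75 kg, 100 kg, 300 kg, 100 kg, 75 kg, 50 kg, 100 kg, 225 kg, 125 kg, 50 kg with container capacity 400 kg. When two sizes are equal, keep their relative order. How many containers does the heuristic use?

Sorted descending: 325, 300, 300, 250, 225, 125, 125, 100, 100, 100, 75, 75, 50, 50.
  325 → container 1 (new)  [load 325/400]
  300 → container 2 (new)  [load 300/400]
  300 → container 3 (new)  [load 300/400]
  250 → container 4 (new)  [load 250/400]
  225 → container 5 (new)  [load 225/400]
  125 → container 4  [load 375/400]
  125 → container 5  [load 350/400]
  100 → container 2  [load 400/400]
  100 → container 3  [load 400/400]
  100 → container 6 (new)  [load 100/400]
  75 → container 1  [load 400/400]
  75 → container 6  [load 175/400]
  50 → container 5  [load 400/400]
  50 → container 6  [load 225/400]
6 containers opened.

6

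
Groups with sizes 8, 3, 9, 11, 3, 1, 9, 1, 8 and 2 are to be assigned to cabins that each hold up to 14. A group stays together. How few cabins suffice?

5

Total = 11 + 9 + 9 + 8 + 8 + 3 + 3 + 2 + 1 + 1 = 55.
Lower bound: ⌈55/14⌉ = 4 cabins.
Also, 5 groups each exceed 7, and no two of those can share a cabin, so at least 5 cabins are needed.
A packing using 5 cabins:
  cabin 1: 11 + 3 = 14
  cabin 2: 9 + 3 + 2 = 14
  cabin 3: 9 + 1 + 1 = 11
  cabin 4: 8 = 8
  cabin 5: 8 = 8
This matches the lower bound, so 5 is optimal.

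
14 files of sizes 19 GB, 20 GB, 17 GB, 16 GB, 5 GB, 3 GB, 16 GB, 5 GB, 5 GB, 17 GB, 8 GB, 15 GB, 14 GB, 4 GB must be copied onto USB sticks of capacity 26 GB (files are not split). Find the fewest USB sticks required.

8

Total = 20 + 19 + 17 + 17 + 16 + 16 + 15 + 14 + 8 + 5 + 5 + 5 + 4 + 3 = 164 GB.
Lower bound: ⌈164/26⌉ = 7 USB sticks.
Also, 8 files each exceed 13 GB, and no two of those can share a USB stick, so at least 8 USB sticks are needed.
A packing using 8 USB sticks:
  USB stick 1: 20 + 5 = 25
  USB stick 2: 19 + 5 = 24
  USB stick 3: 17 + 8 = 25
  USB stick 4: 17 + 5 + 4 = 26
  USB stick 5: 16 + 3 = 19
  USB stick 6: 16 = 16
  USB stick 7: 15 = 15
  USB stick 8: 14 = 14
This matches the lower bound, so 8 is optimal.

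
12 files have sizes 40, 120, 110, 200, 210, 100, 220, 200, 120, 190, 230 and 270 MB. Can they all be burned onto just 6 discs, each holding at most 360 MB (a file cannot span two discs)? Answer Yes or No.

Total = 2010 MB; ⌈2010/360⌉ = 6.
7 files each exceed half the capacity and cannot share a disc, forcing at least 7 discs.
At least 7 discs are required, but only 6 are allowed.

No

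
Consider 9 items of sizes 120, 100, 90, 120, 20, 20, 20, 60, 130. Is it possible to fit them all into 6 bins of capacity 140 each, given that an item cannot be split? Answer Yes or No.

A valid assignment using 6 bins:
  bin 1: 130 = 130
  bin 2: 120 + 20 = 140
  bin 3: 120 + 20 = 140
  bin 4: 100 + 20 = 120
  bin 5: 90 = 90
  bin 6: 60 = 60
Every load is within 140, so 6 bins suffice.

Yes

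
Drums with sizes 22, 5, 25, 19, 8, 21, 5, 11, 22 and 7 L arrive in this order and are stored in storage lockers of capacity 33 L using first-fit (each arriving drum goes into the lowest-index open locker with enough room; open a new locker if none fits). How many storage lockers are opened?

5

  22 → locker 1 (new)  [load 22/33]
  5 → locker 1  [load 27/33]
  25 → locker 2 (new)  [load 25/33]
  19 → locker 3 (new)  [load 19/33]
  8 → locker 2  [load 33/33]
  21 → locker 4 (new)  [load 21/33]
  5 → locker 1  [load 32/33]
  11 → locker 3  [load 30/33]
  22 → locker 5 (new)  [load 22/33]
  7 → locker 4  [load 28/33]
5 storage lockers opened.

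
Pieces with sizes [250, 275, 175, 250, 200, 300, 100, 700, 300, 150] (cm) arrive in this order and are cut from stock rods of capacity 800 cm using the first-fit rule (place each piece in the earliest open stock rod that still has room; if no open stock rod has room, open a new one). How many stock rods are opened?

  250 → stock rod 1 (new)  [load 250/800]
  275 → stock rod 1  [load 525/800]
  175 → stock rod 1  [load 700/800]
  250 → stock rod 2 (new)  [load 250/800]
  200 → stock rod 2  [load 450/800]
  300 → stock rod 2  [load 750/800]
  100 → stock rod 1  [load 800/800]
  700 → stock rod 3 (new)  [load 700/800]
  300 → stock rod 4 (new)  [load 300/800]
  150 → stock rod 4  [load 450/800]
4 stock rods opened.

4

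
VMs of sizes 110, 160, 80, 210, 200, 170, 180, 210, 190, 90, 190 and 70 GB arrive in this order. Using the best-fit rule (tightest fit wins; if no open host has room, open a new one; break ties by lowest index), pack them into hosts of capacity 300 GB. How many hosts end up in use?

8

  110 → host 1 (new)  [load 110/300]
  160 → host 1  [load 270/300]
  80 → host 2 (new)  [load 80/300]
  210 → host 2  [load 290/300]
  200 → host 3 (new)  [load 200/300]
  170 → host 4 (new)  [load 170/300]
  180 → host 5 (new)  [load 180/300]
  210 → host 6 (new)  [load 210/300]
  190 → host 7 (new)  [load 190/300]
  90 → host 6  [load 300/300]
  190 → host 8 (new)  [load 190/300]
  70 → host 3  [load 270/300]
8 hosts opened.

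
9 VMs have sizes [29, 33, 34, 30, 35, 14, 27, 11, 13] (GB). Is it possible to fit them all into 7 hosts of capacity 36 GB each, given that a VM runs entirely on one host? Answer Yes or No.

No

Total = 226 GB; ⌈226/36⌉ = 7.
The bound of 7 does not rule out 7, but exhaustive search shows no assignment into 7 hosts of capacity 36 GB exists — the minimum is 8.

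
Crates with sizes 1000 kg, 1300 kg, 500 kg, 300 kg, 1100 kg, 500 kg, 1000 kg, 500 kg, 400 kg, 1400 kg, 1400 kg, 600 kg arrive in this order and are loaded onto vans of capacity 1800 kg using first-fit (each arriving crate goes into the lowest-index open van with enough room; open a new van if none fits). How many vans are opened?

7

  1000 → van 1 (new)  [load 1000/1800]
  1300 → van 2 (new)  [load 1300/1800]
  500 → van 1  [load 1500/1800]
  300 → van 1  [load 1800/1800]
  1100 → van 3 (new)  [load 1100/1800]
  500 → van 2  [load 1800/1800]
  1000 → van 4 (new)  [load 1000/1800]
  500 → van 3  [load 1600/1800]
  400 → van 4  [load 1400/1800]
  1400 → van 5 (new)  [load 1400/1800]
  1400 → van 6 (new)  [load 1400/1800]
  600 → van 7 (new)  [load 600/1800]
7 vans opened.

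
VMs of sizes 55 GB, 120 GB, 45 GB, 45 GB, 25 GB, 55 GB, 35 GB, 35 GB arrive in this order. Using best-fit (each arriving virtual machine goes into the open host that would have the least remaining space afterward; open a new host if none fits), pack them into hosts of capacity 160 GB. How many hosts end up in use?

  55 → host 1 (new)  [load 55/160]
  120 → host 2 (new)  [load 120/160]
  45 → host 1  [load 100/160]
  45 → host 1  [load 145/160]
  25 → host 2  [load 145/160]
  55 → host 3 (new)  [load 55/160]
  35 → host 3  [load 90/160]
  35 → host 3  [load 125/160]
3 hosts opened.

3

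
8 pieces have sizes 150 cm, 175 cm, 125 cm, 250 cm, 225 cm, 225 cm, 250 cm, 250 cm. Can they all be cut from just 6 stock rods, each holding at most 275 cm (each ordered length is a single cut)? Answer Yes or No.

Total = 1650 cm; ⌈1650/275⌉ = 6.
7 pieces each exceed half the capacity and cannot share a stock rod, forcing at least 7 stock rods.
At least 7 stock rods are required, but only 6 are allowed.

No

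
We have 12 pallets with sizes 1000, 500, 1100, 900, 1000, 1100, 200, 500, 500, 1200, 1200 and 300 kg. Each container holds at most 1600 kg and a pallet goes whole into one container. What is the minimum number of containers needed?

7

Total = 1200 + 1200 + 1100 + 1100 + 1000 + 1000 + 900 + 500 + 500 + 500 + 300 + 200 = 9500 kg.
Lower bound: ⌈9500/1600⌉ = 6 containers.
Also, 7 pallets each exceed 800 kg, and no two of those can share a container, so at least 7 containers are needed.
A packing using 7 containers:
  container 1: 1200 + 300 = 1500
  container 2: 1200 + 200 = 1400
  container 3: 1100 + 500 = 1600
  container 4: 1100 + 500 = 1600
  container 5: 1000 + 500 = 1500
  container 6: 1000 = 1000
  container 7: 900 = 900
This matches the lower bound, so 7 is optimal.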